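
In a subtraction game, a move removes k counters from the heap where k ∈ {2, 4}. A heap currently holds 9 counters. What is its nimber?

1

Grundy values for subtraction set {2, 4}:
g(0) = mex{} = 0
g(1) = mex{} = 0
g(2) = mex{0} = 1
g(3) = mex{0} = 1
g(4) = mex{0,1} = 2
g(5) = mex{0,1} = 2
g(6) = mex{1,2} = 0
g(7) = mex{1,2} = 0
g(8) = mex{0,2} = 1
g(9) = mex{0,2} = 1
So g(9) = 1.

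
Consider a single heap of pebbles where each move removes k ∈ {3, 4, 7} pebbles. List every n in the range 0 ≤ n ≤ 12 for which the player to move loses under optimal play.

0, 1, 2, 10, 11, 12

Compute g(0), g(1), … for moves {3, 4, 7}:
k:     0  1  2  3  4  5  6  7  8  9 10 11 12
g(k):  0  0  0  1  1  1  2  2  2  3  0  0  0
The P-positions (g = 0) in 0..12 are 0, 1, 2, 10, 11, 12.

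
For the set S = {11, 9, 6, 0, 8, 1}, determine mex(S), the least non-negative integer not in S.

The values 0, 1 are all present; 2 is the first non-negative integer missing from the set.

2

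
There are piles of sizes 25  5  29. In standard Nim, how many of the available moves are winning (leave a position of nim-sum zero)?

3

Write each in binary and XOR column by column:
  11001  (25)
  00101  (5)
  11101  (29)
  -----
  00001  (1)
The overall nim-sum is X = 1. A pile of size p has a winning move iff p XOR X < p (reduce it to p XOR X).
  25: 25 XOR 1 = 24 < 25 — winning move (to 24).
  5: 5 XOR 1 = 4 < 5 — winning move (to 4).
  29: 29 XOR 1 = 28 < 29 — winning move (to 28).
That gives 3 winning moves.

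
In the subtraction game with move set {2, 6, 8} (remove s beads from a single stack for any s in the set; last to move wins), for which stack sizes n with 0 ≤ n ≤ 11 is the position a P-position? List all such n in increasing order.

0, 1, 4, 5

Grundy values for subtraction set {2, 6, 8}:
g(0) = mex{} = 0
g(1) = mex{} = 0
g(2) = mex{0} = 1
g(3) = mex{0} = 1
g(4) = mex{1} = 0
g(5) = mex{1} = 0
g(6) = mex{0} = 1
g(7) = mex{0} = 1
g(8) = mex{0,1} = 2
g(9) = mex{0,1} = 2
g(10) = mex{0,1,2} = 3
g(11) = mex{0,1,2} = 3
The P-positions (g = 0) in 0..11 are 0, 1, 4, 5.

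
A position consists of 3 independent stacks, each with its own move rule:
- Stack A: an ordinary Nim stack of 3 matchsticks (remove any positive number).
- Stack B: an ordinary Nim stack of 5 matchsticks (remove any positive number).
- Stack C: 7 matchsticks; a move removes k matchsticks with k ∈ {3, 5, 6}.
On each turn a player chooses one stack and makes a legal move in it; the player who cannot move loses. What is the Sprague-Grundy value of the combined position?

4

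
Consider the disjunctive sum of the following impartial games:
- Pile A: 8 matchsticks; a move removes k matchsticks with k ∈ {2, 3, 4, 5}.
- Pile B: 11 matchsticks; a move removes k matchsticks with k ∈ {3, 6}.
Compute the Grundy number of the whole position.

For pile A, compute g(0), g(1), … with moves {2, 3, 4, 5}:
g(0) = mex{} = 0
g(1) = mex{} = 0
g(2) = mex{0} = 1
g(3) = mex{0} = 1
g(4) = mex{0,1} = 2
g(5) = mex{0,1} = 2
g(6) = mex{0,1,2} = 3
g(7) = mex{1,2} = 0
g(8) = mex{1,2,3} = 0
So g(8) = 0.
Build the Grundy sequence for pile B with g(k) = mex{g(k−s) : s ∈ {3, 6}, s ≤ k}:
g(0) = mex{} = 0
g(1) = mex{} = 0
g(2) = mex{} = 0
g(3) = mex{0} = 1
g(4) = mex{0} = 1
g(5) = mex{0} = 1
g(6) = mex{0,1} = 2
g(7) = mex{0,1} = 2
g(8) = mex{0,1} = 2
g(9) = mex{1,2} = 0
g(10) = mex{1,2} = 0
g(11) = mex{1,2} = 0
So g(11) = 0.
By the Sprague-Grundy theorem, the Grundy value of a sum of independent games is the XOR of the component values.
Combined value = 0 XOR 0 = 0.

0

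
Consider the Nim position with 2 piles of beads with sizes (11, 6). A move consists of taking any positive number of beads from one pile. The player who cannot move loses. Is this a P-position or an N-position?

Compute the nim-sum pairwise:
11 ⊕ 6 = 13
The nim-sum is 13 ≠ 0, so this is an N-position: the player to move can win.

N-position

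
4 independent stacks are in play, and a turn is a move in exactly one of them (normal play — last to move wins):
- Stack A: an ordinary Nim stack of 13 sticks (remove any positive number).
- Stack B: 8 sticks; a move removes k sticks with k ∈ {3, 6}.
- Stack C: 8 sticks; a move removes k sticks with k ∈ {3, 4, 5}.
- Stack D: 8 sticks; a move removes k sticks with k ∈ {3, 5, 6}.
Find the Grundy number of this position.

13

Stack A is a plain Nim stack of size 13, so its Grundy value is 13.
For stack B, compute g(0), g(1), … with moves {3, 6}:
k:     0  1  2  3  4  5  6  7  8
g(k):  0  0  0  1  1  1  2  2  2
So g(8) = 2.
For stack C, compute g(0), g(1), … with moves {3, 4, 5}:
k:     0  1  2  3  4  5  6  7  8
g(k):  0  0  0  1  1  1  2  2  0
So g(8) = 0.
Grundy values for stack D (subtraction set {3, 5, 6}):
g(0) = mex{} = 0
g(1) = mex{} = 0
g(2) = mex{} = 0
g(3) = mex{0} = 1
g(4) = mex{0} = 1
g(5) = mex{0} = 1
g(6) = mex{0,1} = 2
g(7) = mex{0,1} = 2
g(8) = mex{0,1} = 2
So g(8) = 2.
The value of a disjunctive sum is the nim-sum of the parts.
Combined value = 13 ⊕ 2 ⊕ 0 ⊕ 2 = 13.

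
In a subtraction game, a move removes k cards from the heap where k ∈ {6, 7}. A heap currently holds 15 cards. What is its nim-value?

0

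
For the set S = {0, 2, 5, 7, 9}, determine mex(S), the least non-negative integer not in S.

1

0 is in the set but 1 is not, so the mex is 1.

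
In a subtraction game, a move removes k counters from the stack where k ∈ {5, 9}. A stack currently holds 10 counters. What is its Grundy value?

Compute g(0), g(1), … for moves {5, 9}:
k:     0  1  2  3  4  5  6  7  8  9 10
g(k):  0  0  0  0  0  1  1  1  1  1  2
So g(10) = 2.

2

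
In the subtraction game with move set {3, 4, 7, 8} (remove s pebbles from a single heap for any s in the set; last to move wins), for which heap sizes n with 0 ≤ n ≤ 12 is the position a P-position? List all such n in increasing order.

Compute g(0), g(1), … for moves {3, 4, 7, 8}:
g(0) = mex{} = 0
g(1) = mex{} = 0
g(2) = mex{} = 0
g(3) = mex{0} = 1
g(4) = mex{0} = 1
g(5) = mex{0} = 1
g(6) = mex{0,1} = 2
g(7) = mex{0,1} = 2
g(8) = mex{0,1} = 2
g(9) = mex{0,1,2} = 3
g(10) = mex{0,1,2} = 3
g(11) = mex{1,2} = 0
g(12) = mex{1,2,3} = 0
The P-positions (g = 0) in 0..12 are 0, 1, 2, 11, 12.

0, 1, 2, 11, 12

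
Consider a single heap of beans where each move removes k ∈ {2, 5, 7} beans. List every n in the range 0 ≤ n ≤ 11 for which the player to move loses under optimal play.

Grundy values for subtraction set {2, 5, 7}:
g(0) = mex{} = 0
g(1) = mex{} = 0
g(2) = mex{0} = 1
g(3) = mex{0} = 1
g(4) = mex{1} = 0
g(5) = mex{0,1} = 2
g(6) = mex{0} = 1
g(7) = mex{0,1,2} = 3
g(8) = mex{0,1} = 2
g(9) = mex{0,1,3} = 2
g(10) = mex{1,2} = 0
g(11) = mex{0,1,2} = 3
The P-positions (g = 0) in 0..11 are 0, 1, 4, 10.

0, 1, 4, 10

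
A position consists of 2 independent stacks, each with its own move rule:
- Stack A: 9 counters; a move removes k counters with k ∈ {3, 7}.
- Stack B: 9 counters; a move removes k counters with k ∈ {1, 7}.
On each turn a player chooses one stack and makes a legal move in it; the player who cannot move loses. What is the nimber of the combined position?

For stack A, compute g(0), g(1), … with moves {3, 7}:
g(0) = mex{} = 0
g(1) = mex{} = 0
g(2) = mex{} = 0
g(3) = mex{0} = 1
g(4) = mex{0} = 1
g(5) = mex{0} = 1
g(6) = mex{1} = 0
g(7) = mex{0,1} = 2
g(8) = mex{0,1} = 2
g(9) = mex{0} = 1
So g(9) = 1.
Grundy values for stack B (subtraction set {1, 7}):
k:     0  1  2  3  4  5  6  7  8  9
g(k):  0  1  0  1  0  1  0  1  0  1
So g(9) = 1.
By the Sprague-Grundy theorem, the Grundy value of a sum of independent games is the XOR of the component values.
Combined value = 1 XOR 1 = 0.

0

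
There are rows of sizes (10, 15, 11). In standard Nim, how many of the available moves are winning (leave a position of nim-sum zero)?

3

Bitwise XOR of the heap sizes:
  1010  (10)
  1111  (15)
  1011  (11)
  ----
  1110  (14)
The overall nim-sum is X = 14. A row of size p has a winning move iff p XOR X < p (reduce it to p XOR X).
  10: 10 XOR 14 = 4 < 10 — winning move (to 4).
  15: 15 XOR 14 = 1 < 15 — winning move (to 1).
  11: 11 XOR 14 = 5 < 11 — winning move (to 5).
That gives 3 winning moves.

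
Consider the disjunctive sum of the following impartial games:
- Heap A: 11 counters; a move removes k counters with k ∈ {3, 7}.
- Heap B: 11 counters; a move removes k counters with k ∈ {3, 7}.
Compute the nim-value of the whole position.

0

Grundy values for heap A (subtraction set {3, 7}):
k:     0  1  2  3  4  5  6  7  8  9 10 11
g(k):  0  0  0  1  1  1  0  2  2  1  0  0
So g(11) = 0.
For heap B, compute g(0), g(1), … with moves {3, 7}:
g(0) = mex{} = 0
g(1) = mex{} = 0
g(2) = mex{} = 0
g(3) = mex{0} = 1
g(4) = mex{0} = 1
g(5) = mex{0} = 1
g(6) = mex{1} = 0
g(7) = mex{0,1} = 2
g(8) = mex{0,1} = 2
g(9) = mex{0} = 1
g(10) = mex{1,2} = 0
g(11) = mex{1,2} = 0
So g(11) = 0.
By the Sprague-Grundy theorem, the Grundy value of a sum of independent games is the XOR of the component values.
Combined value = 0 ⊕ 0 = 0.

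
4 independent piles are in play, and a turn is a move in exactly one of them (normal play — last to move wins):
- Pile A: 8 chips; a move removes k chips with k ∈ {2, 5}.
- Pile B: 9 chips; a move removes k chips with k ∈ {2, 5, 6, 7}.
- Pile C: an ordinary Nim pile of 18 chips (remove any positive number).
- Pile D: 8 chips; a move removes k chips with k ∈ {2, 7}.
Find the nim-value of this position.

18

For pile A, compute g(0), g(1), … with moves {2, 5}:
g(0) = mex{} = 0
g(1) = mex{} = 0
g(2) = mex{0} = 1
g(3) = mex{0} = 1
g(4) = mex{1} = 0
g(5) = mex{0,1} = 2
g(6) = mex{0} = 1
g(7) = mex{1,2} = 0
g(8) = mex{1} = 0
So g(8) = 0.
For pile B, compute g(0), g(1), … with moves {2, 5, 6, 7}:
k:     0  1  2  3  4  5  6  7  8  9
g(k):  0  0  1  1  0  2  1  3  2  2
So g(9) = 2.
Pile C is a plain Nim pile of size 18, so its Grundy value is 18.
Build the Grundy sequence for pile D with g(k) = mex{g(k−s) : s ∈ {2, 7}, s ≤ k}:
k:     0  1  2  3  4  5  6  7  8
g(k):  0  0  1  1  0  0  1  1  2
So g(8) = 2.
The value of a disjunctive sum is the nim-sum of the parts.
Combined value = 0 ⊕ 2 ⊕ 18 ⊕ 2 = 18.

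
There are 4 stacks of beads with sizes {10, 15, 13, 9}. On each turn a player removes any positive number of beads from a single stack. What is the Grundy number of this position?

1

Nim-sum: 10 ^ 15 ^ 13 ^ 9 = 1.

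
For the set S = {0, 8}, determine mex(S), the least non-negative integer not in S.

1

0 is in the set but 1 is not, so the mex is 1.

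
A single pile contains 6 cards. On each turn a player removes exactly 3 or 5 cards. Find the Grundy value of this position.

2

Compute g(0), g(1), … for moves {3, 5}:
g(0) = mex{} = 0
g(1) = mex{} = 0
g(2) = mex{} = 0
g(3) = mex{0} = 1
g(4) = mex{0} = 1
g(5) = mex{0} = 1
g(6) = mex{0,1} = 2
So g(6) = 2.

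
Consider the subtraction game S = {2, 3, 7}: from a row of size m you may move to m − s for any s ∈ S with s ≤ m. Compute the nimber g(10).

0

Grundy values for subtraction set {2, 3, 7}:
k:     0  1  2  3  4  5  6  7  8  9 10
g(k):  0  0  1  1  2  0  0  1  1  2  0
So g(10) = 0.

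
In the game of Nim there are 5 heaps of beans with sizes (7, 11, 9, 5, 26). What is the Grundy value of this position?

26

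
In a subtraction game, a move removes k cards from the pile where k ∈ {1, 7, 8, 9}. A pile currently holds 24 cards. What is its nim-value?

2

Grundy values for subtraction set {1, 7, 8, 9}:
k:     0  1  2  3  4  5  6  7  8  9 10 11 12 13 14 15 16 17 18 19 20 21 22 23 24
g(k):  0  1  0  1  0  1  0  1  2  3  2  3  2  3  2  3  0  1  0  1  0  1  0  1  2
So g(24) = 2.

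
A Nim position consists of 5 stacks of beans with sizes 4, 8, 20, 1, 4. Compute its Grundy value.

29

In binary:
  00100  (4)
  01000  (8)
  10100  (20)
  00001  (1)
  00100  (4)
  -----
  11101  (29)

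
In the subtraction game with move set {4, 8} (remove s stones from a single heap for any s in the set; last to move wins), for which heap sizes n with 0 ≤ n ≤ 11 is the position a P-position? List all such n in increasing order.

0, 1, 2, 3

Compute g(0), g(1), … for moves {4, 8}:
k:     0  1  2  3  4  5  6  7  8  9 10 11
g(k):  0  0  0  0  1  1  1  1  2  2  2  2
The P-positions (g = 0) in 0..11 are 0, 1, 2, 3.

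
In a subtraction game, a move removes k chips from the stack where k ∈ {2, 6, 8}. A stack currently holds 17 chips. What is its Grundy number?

Compute g(0), g(1), … for moves {2, 6, 8}:
k:     0  1  2  3  4  5  6  7  8  9 10 11 12 13 14 15 16 17
g(k):  0  0  1  1  0  0  1  1  2  2  3  3  2  2  0  0  1  1
So g(17) = 1.

1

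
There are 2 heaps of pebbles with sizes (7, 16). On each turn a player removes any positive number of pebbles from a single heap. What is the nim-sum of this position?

Bitwise XOR of the heap sizes:
  00111  (7)
  10000  (16)
  -----
  10111  (23)

23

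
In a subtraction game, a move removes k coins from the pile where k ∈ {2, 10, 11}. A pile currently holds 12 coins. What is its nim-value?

2

Compute g(0), g(1), … for moves {2, 10, 11}:
k:     0  1  2  3  4  5  6  7  8  9 10 11 12
g(k):  0  0  1  1  0  0  1  1  0  0  1  1  2
So g(12) = 2.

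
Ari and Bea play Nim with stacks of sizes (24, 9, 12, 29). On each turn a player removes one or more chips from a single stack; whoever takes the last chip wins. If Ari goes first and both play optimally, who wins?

Write each in binary and XOR column by column:
  11000  (24)
  01001  (9)
  01100  (12)
  11101  (29)
  -----
  00000  (0)
The nim-sum is 0, so this is a P-position: the player to move is in a losing position under optimal play; Ari is about to move from it and so loses — Bea wins.

Bea wins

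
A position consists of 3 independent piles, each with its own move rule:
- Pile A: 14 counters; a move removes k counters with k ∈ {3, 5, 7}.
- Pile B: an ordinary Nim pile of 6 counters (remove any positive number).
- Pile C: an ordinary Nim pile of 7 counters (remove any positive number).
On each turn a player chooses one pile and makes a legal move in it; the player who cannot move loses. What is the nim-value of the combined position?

0

Grundy values for pile A (subtraction set {3, 5, 7}):
g(0) = mex{} = 0
g(1) = mex{} = 0
g(2) = mex{} = 0
g(3) = mex{0} = 1
g(4) = mex{0} = 1
g(5) = mex{0} = 1
g(6) = mex{0,1} = 2
g(7) = mex{0,1} = 2
g(8) = mex{0,1} = 2
g(9) = mex{0,1,2} = 3
g(10) = mex{1,2} = 0
g(11) = mex{1,2} = 0
g(12) = mex{1,2,3} = 0
g(13) = mex{0,2} = 1
g(14) = mex{0,2,3} = 1
So g(14) = 1.
Pile B is a plain Nim pile of size 6, so its Grundy value is 6.
Pile C is a plain Nim pile of size 7, so its Grundy value is 7.
The value of a disjunctive sum is the nim-sum of the parts.
Combined value = 1 ⊕ 6 ⊕ 7 = 0.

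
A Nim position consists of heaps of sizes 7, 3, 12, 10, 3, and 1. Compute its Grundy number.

0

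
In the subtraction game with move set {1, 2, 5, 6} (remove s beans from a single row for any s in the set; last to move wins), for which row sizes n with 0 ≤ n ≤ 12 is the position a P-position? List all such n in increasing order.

Grundy values for subtraction set {1, 2, 5, 6}:
g(0) = mex{} = 0
g(1) = mex{0} = 1
g(2) = mex{0,1} = 2
g(3) = mex{1,2} = 0
g(4) = mex{0,2} = 1
g(5) = mex{0,1} = 2
g(6) = mex{0,1,2} = 3
g(7) = mex{1,2,3} = 0
g(8) = mex{0,2,3} = 1
g(9) = mex{0,1} = 2
g(10) = mex{1,2} = 0
g(11) = mex{0,2,3} = 1
g(12) = mex{0,1,3} = 2
The P-positions (g = 0) in 0..12 are 0, 3, 7, 10.

0, 3, 7, 10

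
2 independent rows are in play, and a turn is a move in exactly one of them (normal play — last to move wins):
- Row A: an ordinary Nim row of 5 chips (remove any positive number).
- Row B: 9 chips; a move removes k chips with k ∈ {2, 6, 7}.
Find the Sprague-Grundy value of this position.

5

Row A is a plain Nim row of size 5, so its Grundy value is 5.
Grundy values for row B (subtraction set {2, 6, 7}):
k:     0  1  2  3  4  5  6  7  8  9
g(k):  0  0  1  1  0  0  1  1  2  0
So g(9) = 0.
By the Sprague-Grundy theorem, the Grundy value of a sum of independent games is the XOR of the component values.
Combined value = 5 XOR 0 = 5.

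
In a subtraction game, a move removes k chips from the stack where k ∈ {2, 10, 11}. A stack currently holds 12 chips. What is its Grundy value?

2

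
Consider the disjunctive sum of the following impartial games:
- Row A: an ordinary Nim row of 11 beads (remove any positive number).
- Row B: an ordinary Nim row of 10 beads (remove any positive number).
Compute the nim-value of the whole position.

Row A is a plain Nim row of size 11, so its Grundy value is 11.
Row B is a plain Nim row of size 10, so its Grundy value is 10.
The value of a disjunctive sum is the nim-sum of the parts.
Combined value = 11 ⊕ 10 = 1.

1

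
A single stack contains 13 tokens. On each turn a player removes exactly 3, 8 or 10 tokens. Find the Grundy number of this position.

0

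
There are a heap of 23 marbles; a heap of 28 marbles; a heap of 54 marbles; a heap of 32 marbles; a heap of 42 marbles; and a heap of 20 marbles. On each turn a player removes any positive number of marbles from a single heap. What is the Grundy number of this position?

In binary:
  010111  (23)
  011100  (28)
  110110  (54)
  100000  (32)
  101010  (42)
  010100  (20)
  ------
  100011  (35)

35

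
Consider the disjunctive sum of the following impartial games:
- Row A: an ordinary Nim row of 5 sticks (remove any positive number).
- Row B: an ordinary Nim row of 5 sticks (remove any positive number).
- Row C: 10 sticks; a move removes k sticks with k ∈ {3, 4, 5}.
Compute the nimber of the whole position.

Row A is a plain Nim row of size 5, so its Grundy value is 5.
Row B is a plain Nim row of size 5, so its Grundy value is 5.
For row C, compute g(0), g(1), … with moves {3, 4, 5}:
g(0) = mex{} = 0
g(1) = mex{} = 0
g(2) = mex{} = 0
g(3) = mex{0} = 1
g(4) = mex{0} = 1
g(5) = mex{0} = 1
g(6) = mex{0,1} = 2
g(7) = mex{0,1} = 2
g(8) = mex{1} = 0
g(9) = mex{1,2} = 0
g(10) = mex{1,2} = 0
So g(10) = 0.
By the Sprague-Grundy theorem, the Grundy value of a sum of independent games is the XOR of the component values.
Combined value = 5 XOR 5 XOR 0 = 0.

0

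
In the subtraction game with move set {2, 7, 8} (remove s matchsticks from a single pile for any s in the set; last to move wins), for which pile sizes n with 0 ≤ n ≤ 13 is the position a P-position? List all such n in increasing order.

0, 1, 4, 5, 10

Grundy values for subtraction set {2, 7, 8}:
k:     0  1  2  3  4  5  6  7  8  9 10 11 12 13
g(k):  0  0  1  1  0  0  1  1  2  2  0  3  1  2
The P-positions (g = 0) in 0..13 are 0, 1, 4, 5, 10.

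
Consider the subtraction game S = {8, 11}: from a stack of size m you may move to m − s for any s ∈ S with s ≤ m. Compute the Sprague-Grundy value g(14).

Grundy values for subtraction set {8, 11}:
g(0) = mex{} = 0
g(1) = mex{} = 0
g(2) = mex{} = 0
g(3) = mex{} = 0
g(4) = mex{} = 0
g(5) = mex{} = 0
g(6) = mex{} = 0
g(7) = mex{} = 0
g(8) = mex{0} = 1
g(9) = mex{0} = 1
g(10) = mex{0} = 1
g(11) = mex{0} = 1
g(12) = mex{0} = 1
g(13) = mex{0} = 1
g(14) = mex{0} = 1
So g(14) = 1.

1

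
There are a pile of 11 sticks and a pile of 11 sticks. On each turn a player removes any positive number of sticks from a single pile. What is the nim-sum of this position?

0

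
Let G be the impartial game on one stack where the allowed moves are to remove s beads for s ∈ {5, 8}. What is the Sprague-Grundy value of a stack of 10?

Build the Grundy sequence with g(k) = mex{g(k−s) : s ∈ {5, 8}, s ≤ k}:
g(0) = mex{} = 0
g(1) = mex{} = 0
g(2) = mex{} = 0
g(3) = mex{} = 0
g(4) = mex{} = 0
g(5) = mex{0} = 1
g(6) = mex{0} = 1
g(7) = mex{0} = 1
g(8) = mex{0} = 1
g(9) = mex{0} = 1
g(10) = mex{0,1} = 2
So g(10) = 2.

2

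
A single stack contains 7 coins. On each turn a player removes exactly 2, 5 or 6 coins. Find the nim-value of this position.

3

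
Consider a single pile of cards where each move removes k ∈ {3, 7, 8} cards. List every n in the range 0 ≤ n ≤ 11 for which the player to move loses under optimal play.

0, 1, 2, 6, 11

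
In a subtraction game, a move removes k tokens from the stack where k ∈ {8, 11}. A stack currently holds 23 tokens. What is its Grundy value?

Grundy values for subtraction set {8, 11}:
k:     0  1  2  3  4  5  6  7  8  9 10 11 12 13 14 15 16 17 18 19 20 21 22 23
g(k):  0  0  0  0  0  0  0  0  1  1  1  1  1  1  1  1  2  2  2  0  0  0  0  0
So g(23) = 0.

0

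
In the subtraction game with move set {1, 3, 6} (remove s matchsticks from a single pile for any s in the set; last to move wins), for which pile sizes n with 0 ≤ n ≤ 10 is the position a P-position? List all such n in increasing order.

0, 2, 4, 9

Compute g(0), g(1), … for moves {1, 3, 6}:
g(0) = mex{} = 0
g(1) = mex{0} = 1
g(2) = mex{1} = 0
g(3) = mex{0} = 1
g(4) = mex{1} = 0
g(5) = mex{0} = 1
g(6) = mex{0,1} = 2
g(7) = mex{0,1,2} = 3
g(8) = mex{0,1,3} = 2
g(9) = mex{1,2} = 0
g(10) = mex{0,3} = 1
The P-positions (g = 0) in 0..10 are 0, 2, 4, 9.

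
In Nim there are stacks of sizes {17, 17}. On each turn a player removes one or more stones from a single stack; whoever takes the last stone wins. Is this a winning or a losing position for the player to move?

Compute the nim-sum pairwise:
17 ^ 17 = 0
The nim-sum is 0, so this is a P-position: the player to move is in a losing position under optimal play.

Losing position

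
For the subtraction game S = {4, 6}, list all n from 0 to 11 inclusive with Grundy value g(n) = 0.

Build the Grundy sequence with g(k) = mex{g(k−s) : s ∈ {4, 6}, s ≤ k}:
g(0) = mex{} = 0
g(1) = mex{} = 0
g(2) = mex{} = 0
g(3) = mex{} = 0
g(4) = mex{0} = 1
g(5) = mex{0} = 1
g(6) = mex{0} = 1
g(7) = mex{0} = 1
g(8) = mex{0,1} = 2
g(9) = mex{0,1} = 2
g(10) = mex{1} = 0
g(11) = mex{1} = 0
The P-positions (g = 0) in 0..11 are 0, 1, 2, 3, 10, 11.

0, 1, 2, 3, 10, 11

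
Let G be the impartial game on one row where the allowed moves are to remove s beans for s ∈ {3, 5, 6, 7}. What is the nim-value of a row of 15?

1

Compute g(0), g(1), … for moves {3, 5, 6, 7}:
k:     0  1  2  3  4  5  6  7  8  9 10 11 12 13 14 15
g(k):  0  0  0  1  1  1  2  2  2  3  0  0  0  1  1  1
So g(15) = 1.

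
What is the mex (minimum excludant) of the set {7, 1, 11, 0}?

The values 0, 1 are all present; 2 is the first non-negative integer missing from the set.

2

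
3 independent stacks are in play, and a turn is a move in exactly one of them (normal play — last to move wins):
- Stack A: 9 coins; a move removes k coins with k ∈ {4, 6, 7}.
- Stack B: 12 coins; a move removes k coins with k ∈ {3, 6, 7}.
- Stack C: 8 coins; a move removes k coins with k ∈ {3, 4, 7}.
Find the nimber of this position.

0

Grundy values for stack A (subtraction set {4, 6, 7}):
k:     0  1  2  3  4  5  6  7  8  9
g(k):  0  0  0  0  1  1  1  1  2  2
So g(9) = 2.
For stack B, compute g(0), g(1), … with moves {3, 6, 7}:
g(0) = mex{} = 0
g(1) = mex{} = 0
g(2) = mex{} = 0
g(3) = mex{0} = 1
g(4) = mex{0} = 1
g(5) = mex{0} = 1
g(6) = mex{0,1} = 2
g(7) = mex{0,1} = 2
g(8) = mex{0,1} = 2
g(9) = mex{0,1,2} = 3
g(10) = mex{1,2} = 0
g(11) = mex{1,2} = 0
g(12) = mex{1,2,3} = 0
So g(12) = 0.
Grundy values for stack C (subtraction set {3, 4, 7}):
g(0) = mex{} = 0
g(1) = mex{} = 0
g(2) = mex{} = 0
g(3) = mex{0} = 1
g(4) = mex{0} = 1
g(5) = mex{0} = 1
g(6) = mex{0,1} = 2
g(7) = mex{0,1} = 2
g(8) = mex{0,1} = 2
So g(8) = 2.
By the Sprague-Grundy theorem, the Grundy value of a sum of independent games is the XOR of the component values.
Combined value = 2 XOR 0 XOR 2 = 0.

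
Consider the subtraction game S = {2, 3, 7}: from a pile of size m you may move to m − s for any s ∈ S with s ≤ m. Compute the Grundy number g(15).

0

Build the Grundy sequence with g(k) = mex{g(k−s) : s ∈ {2, 3, 7}, s ≤ k}:
k:     0  1  2  3  4  5  6  7  8  9 10 11 12 13 14 15
g(k):  0  0  1  1  2  0  0  1  1  2  0  0  1  1  2  0
So g(15) = 0.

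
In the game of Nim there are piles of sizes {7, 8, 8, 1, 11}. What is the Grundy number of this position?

Compute the nim-sum pairwise:
7 ⊕ 8 = 15
15 ⊕ 8 = 7
7 ⊕ 1 = 6
6 ⊕ 11 = 13

13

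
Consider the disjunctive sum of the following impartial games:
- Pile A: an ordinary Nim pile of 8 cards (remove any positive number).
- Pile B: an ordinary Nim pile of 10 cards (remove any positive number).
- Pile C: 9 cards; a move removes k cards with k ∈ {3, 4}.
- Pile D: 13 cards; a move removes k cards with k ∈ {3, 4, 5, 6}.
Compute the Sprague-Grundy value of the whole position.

3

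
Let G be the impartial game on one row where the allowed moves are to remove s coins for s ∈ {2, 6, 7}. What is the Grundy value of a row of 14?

0

Grundy values for subtraction set {2, 6, 7}:
k:     0  1  2  3  4  5  6  7  8  9 10 11 12 13 14
g(k):  0  0  1  1  0  0  1  1  2  0  3  1  2  0  0
So g(14) = 0.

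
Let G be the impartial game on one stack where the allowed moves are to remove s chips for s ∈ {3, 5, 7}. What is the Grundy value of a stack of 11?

0

Grundy values for subtraction set {3, 5, 7}:
k:     0  1  2  3  4  5  6  7  8  9 10 11
g(k):  0  0  0  1  1  1  2  2  2  3  0  0
So g(11) = 0.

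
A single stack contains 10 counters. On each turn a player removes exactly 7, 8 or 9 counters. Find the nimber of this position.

Compute g(0), g(1), … for moves {7, 8, 9}:
k:     0  1  2  3  4  5  6  7  8  9 10
g(k):  0  0  0  0  0  0  0  1  1  1  1
So g(10) = 1.

1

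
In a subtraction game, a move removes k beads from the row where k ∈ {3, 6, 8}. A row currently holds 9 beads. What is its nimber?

Compute g(0), g(1), … for moves {3, 6, 8}:
g(0) = mex{} = 0
g(1) = mex{} = 0
g(2) = mex{} = 0
g(3) = mex{0} = 1
g(4) = mex{0} = 1
g(5) = mex{0} = 1
g(6) = mex{0,1} = 2
g(7) = mex{0,1} = 2
g(8) = mex{0,1} = 2
g(9) = mex{0,1,2} = 3
So g(9) = 3.

3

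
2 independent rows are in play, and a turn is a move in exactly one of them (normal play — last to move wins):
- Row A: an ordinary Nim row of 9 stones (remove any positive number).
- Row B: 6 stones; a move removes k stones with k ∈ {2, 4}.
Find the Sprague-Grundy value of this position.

Row A is a plain Nim row of size 9, so its Grundy value is 9.
For row B, compute g(0), g(1), … with moves {2, 4}:
k:     0  1  2  3  4  5  6
g(k):  0  0  1  1  2  2  0
So g(6) = 0.
By the Sprague-Grundy theorem, the Grundy value of a sum of independent games is the XOR of the component values.
Combined value = 9 XOR 0 = 9.

9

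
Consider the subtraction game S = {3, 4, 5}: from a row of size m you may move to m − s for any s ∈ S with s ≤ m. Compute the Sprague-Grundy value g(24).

Build the Grundy sequence with g(k) = mex{g(k−s) : s ∈ {3, 4, 5}, s ≤ k}:
k:     0  1  2  3  4  5  6  7  8  9 10 11 12 13 14 15 16 17 18 19 20 21 22 23 24
g(k):  0  0  0  1  1  1  2  2  0  0  0  1  1  1  2  2  0  0  0  1  1  1  2  2  0
So g(24) = 0.

0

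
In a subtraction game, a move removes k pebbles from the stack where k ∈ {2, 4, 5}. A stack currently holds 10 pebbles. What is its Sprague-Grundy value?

Compute g(0), g(1), … for moves {2, 4, 5}:
k:     0  1  2  3  4  5  6  7  8  9 10
g(k):  0  0  1  1  2  2  3  0  0  1  1
So g(10) = 1.

1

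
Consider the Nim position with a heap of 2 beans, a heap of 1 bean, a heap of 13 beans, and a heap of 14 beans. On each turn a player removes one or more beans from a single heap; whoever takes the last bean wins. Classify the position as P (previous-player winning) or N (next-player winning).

P-position

Compute the nim-sum pairwise:
2 ^ 1 = 3
3 ^ 13 = 14
14 ^ 14 = 0
The nim-sum is 0, so this is a P-position: the player to move is in a losing position under optimal play.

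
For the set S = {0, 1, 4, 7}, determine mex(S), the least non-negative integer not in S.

The values 0, 1 are all present; 2 is the first non-negative integer missing from the set.

2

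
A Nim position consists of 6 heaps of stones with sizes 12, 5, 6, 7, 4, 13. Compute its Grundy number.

1

Nim-sum: 12 ⊕ 5 ⊕ 6 ⊕ 7 ⊕ 4 ⊕ 13 = 1.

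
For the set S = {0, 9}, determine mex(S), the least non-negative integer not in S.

1

0 is in the set but 1 is not, so the mex is 1.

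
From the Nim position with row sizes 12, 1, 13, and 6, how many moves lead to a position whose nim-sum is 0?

In binary:
  1100  (12)
  0001  (1)
  1101  (13)
  0110  (6)
  ----
  0110  (6)
The overall nim-sum is X = 6. A row of size p has a winning move iff p XOR X < p (reduce it to p XOR X).
  12: 12 XOR 6 = 10 < 12 — winning move (to 10).
  1: 1 XOR 6 = 7 ≥ 1 — no move.
  13: 13 XOR 6 = 11 < 13 — winning move (to 11).
  6: 6 XOR 6 = 0 < 6 — winning move (to 0).
That gives 3 winning moves.

3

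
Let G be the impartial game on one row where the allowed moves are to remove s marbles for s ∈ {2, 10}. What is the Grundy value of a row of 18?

1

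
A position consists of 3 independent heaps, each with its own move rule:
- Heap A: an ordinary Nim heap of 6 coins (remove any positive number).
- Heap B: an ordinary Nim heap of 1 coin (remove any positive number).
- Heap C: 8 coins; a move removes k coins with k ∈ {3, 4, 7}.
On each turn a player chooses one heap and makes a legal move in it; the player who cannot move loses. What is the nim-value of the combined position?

Heap A is a plain Nim heap of size 6, so its Grundy value is 6.
Heap B is a plain Nim heap of size 1, so its Grundy value is 1.
Grundy values for heap C (subtraction set {3, 4, 7}):
g(0) = mex{} = 0
g(1) = mex{} = 0
g(2) = mex{} = 0
g(3) = mex{0} = 1
g(4) = mex{0} = 1
g(5) = mex{0} = 1
g(6) = mex{0,1} = 2
g(7) = mex{0,1} = 2
g(8) = mex{0,1} = 2
So g(8) = 2.
By the Sprague-Grundy theorem, the Grundy value of a sum of independent games is the XOR of the component values.
Combined value = 6 ⊕ 1 ⊕ 2 = 5.

5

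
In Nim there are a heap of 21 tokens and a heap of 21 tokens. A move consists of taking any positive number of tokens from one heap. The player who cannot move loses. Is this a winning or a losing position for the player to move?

Losing position

Bitwise XOR of the heap sizes:
  10101  (21)
  10101  (21)
  -----
  00000  (0)
The nim-sum is 0, so this is a P-position: the player to move is in a losing position under optimal play.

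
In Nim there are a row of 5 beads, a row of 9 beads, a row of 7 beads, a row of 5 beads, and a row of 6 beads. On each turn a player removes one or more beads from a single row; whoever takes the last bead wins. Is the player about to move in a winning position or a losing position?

Nim-sum: 5 ⊕ 9 ⊕ 7 ⊕ 5 ⊕ 6 = 8.
The nim-sum is 8 ≠ 0, so this is an N-position: the player to move can win.

Winning position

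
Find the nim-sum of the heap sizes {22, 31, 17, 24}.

0

In binary:
  10110  (22)
  11111  (31)
  10001  (17)
  11000  (24)
  -----
  00000  (0)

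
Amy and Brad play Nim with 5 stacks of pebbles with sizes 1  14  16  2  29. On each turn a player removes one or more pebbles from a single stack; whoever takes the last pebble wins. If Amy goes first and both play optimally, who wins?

Brad wins

Compute the nim-sum pairwise:
1 ^ 14 = 15
15 ^ 16 = 31
31 ^ 2 = 29
29 ^ 29 = 0
The nim-sum is 0, so this is a P-position: the player to move is in a losing position under optimal play; Amy is about to move from it and so loses — Brad wins.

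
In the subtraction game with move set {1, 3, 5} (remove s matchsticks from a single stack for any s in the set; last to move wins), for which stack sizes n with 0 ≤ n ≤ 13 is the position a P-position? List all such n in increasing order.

Compute g(0), g(1), … for moves {1, 3, 5}:
k:     0  1  2  3  4  5  6  7  8  9 10 11 12 13
g(k):  0  1  0  1  0  1  0  1  0  1  0  1  0  1
The P-positions (g = 0) in 0..13 are 0, 2, 4, 6, 8, 10, 12.

0, 2, 4, 6, 8, 10, 12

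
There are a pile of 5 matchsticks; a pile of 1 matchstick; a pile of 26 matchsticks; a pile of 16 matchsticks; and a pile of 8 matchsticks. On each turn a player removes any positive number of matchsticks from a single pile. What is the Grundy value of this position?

Compute the nim-sum pairwise:
5 XOR 1 = 4
4 XOR 26 = 30
30 XOR 16 = 14
14 XOR 8 = 6

6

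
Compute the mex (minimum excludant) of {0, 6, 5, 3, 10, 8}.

0 is in the set but 1 is not, so the mex is 1.

1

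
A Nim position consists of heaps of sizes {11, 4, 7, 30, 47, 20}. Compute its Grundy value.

Write each in binary and XOR column by column:
  001011  (11)
  000100  (4)
  000111  (7)
  011110  (30)
  101111  (47)
  010100  (20)
  ------
  101101  (45)

45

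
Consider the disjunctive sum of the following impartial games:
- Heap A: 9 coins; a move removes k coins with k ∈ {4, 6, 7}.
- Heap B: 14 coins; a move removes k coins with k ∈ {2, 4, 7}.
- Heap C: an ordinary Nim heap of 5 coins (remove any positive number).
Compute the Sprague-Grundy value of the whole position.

6

Build the Grundy sequence for heap A with g(k) = mex{g(k−s) : s ∈ {4, 6, 7}, s ≤ k}:
g(0) = mex{} = 0
g(1) = mex{} = 0
g(2) = mex{} = 0
g(3) = mex{} = 0
g(4) = mex{0} = 1
g(5) = mex{0} = 1
g(6) = mex{0} = 1
g(7) = mex{0} = 1
g(8) = mex{0,1} = 2
g(9) = mex{0,1} = 2
So g(9) = 2.
Grundy values for heap B (subtraction set {2, 4, 7}):
k:     0  1  2  3  4  5  6  7  8  9 10 11 12 13 14
g(k):  0  0  1  1  2  2  0  3  1  0  2  1  0  2  1
So g(14) = 1.
Heap C is a plain Nim heap of size 5, so its Grundy value is 5.
The value of a disjunctive sum is the nim-sum of the parts.
Combined value = 2 XOR 1 XOR 5 = 6.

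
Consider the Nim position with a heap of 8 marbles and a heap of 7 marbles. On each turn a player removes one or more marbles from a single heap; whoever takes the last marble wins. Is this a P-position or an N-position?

Bitwise XOR of the heap sizes:
  1000  (8)
  0111  (7)
  ----
  1111  (15)
The nim-sum is 15 ≠ 0, so this is an N-position: the player to move can win.

N-position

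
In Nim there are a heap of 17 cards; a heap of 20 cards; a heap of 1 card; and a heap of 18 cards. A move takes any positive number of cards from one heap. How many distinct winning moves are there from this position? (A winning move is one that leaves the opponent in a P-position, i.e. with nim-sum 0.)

Bitwise XOR of the heap sizes:
  10001  (17)
  10100  (20)
  00001  (1)
  10010  (18)
  -----
  10110  (22)
The overall nim-sum is X = 22. A heap of size p has a winning move iff p XOR X < p (reduce it to p XOR X).
  17: 17 XOR 22 = 7 < 17 — winning move (to 7).
  20: 20 XOR 22 = 2 < 20 — winning move (to 2).
  1: 1 XOR 22 = 23 ≥ 1 — no move.
  18: 18 XOR 22 = 4 < 18 — winning move (to 4).
That gives 3 winning moves.

3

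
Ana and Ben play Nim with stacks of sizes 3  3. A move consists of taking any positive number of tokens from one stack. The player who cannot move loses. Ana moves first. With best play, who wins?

Ben wins

Nim-sum: 3 ^ 3 = 0.
The nim-sum is 0, so this is a P-position: the player to move is in a losing position under optimal play; Ana is about to move from it and so loses — Ben wins.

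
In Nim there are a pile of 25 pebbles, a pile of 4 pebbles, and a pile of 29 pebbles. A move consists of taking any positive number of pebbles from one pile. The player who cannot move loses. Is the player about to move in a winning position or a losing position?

Losing position

Compute the nim-sum pairwise:
25 ^ 4 = 29
29 ^ 29 = 0
The nim-sum is 0, so this is a P-position: the player to move is in a losing position under optimal play.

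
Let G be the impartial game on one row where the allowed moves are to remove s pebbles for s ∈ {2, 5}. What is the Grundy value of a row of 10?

Compute g(0), g(1), … for moves {2, 5}:
g(0) = mex{} = 0
g(1) = mex{} = 0
g(2) = mex{0} = 1
g(3) = mex{0} = 1
g(4) = mex{1} = 0
g(5) = mex{0,1} = 2
g(6) = mex{0} = 1
g(7) = mex{1,2} = 0
g(8) = mex{1} = 0
g(9) = mex{0} = 1
g(10) = mex{0,2} = 1
So g(10) = 1.

1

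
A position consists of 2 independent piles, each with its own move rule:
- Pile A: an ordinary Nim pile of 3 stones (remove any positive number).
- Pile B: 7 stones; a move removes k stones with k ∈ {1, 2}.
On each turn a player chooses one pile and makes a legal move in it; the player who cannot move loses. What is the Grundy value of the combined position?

Pile A is a plain Nim pile of size 3, so its Grundy value is 3.
Grundy values for pile B (subtraction set {1, 2}):
g(0) = mex{} = 0
g(1) = mex{0} = 1
g(2) = mex{0,1} = 2
g(3) = mex{1,2} = 0
g(4) = mex{0,2} = 1
g(5) = mex{0,1} = 2
g(6) = mex{1,2} = 0
g(7) = mex{0,2} = 1
So g(7) = 1.
By the Sprague-Grundy theorem, the Grundy value of a sum of independent games is the XOR of the component values.
Combined value = 3 ⊕ 1 = 2.

2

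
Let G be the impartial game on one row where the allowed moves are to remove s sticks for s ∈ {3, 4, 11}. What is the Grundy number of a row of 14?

Compute g(0), g(1), … for moves {3, 4, 11}:
k:     0  1  2  3  4  5  6  7  8  9 10 11 12 13 14
g(k):  0  0  0  1  1  1  2  0  0  0  1  1  1  2  0
So g(14) = 0.

0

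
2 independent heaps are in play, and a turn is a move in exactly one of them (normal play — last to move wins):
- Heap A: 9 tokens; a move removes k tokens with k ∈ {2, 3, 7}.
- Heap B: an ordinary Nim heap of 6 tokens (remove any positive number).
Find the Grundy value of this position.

Build the Grundy sequence for heap A with g(k) = mex{g(k−s) : s ∈ {2, 3, 7}, s ≤ k}:
g(0) = mex{} = 0
g(1) = mex{} = 0
g(2) = mex{0} = 1
g(3) = mex{0} = 1
g(4) = mex{0,1} = 2
g(5) = mex{1} = 0
g(6) = mex{1,2} = 0
g(7) = mex{0,2} = 1
g(8) = mex{0} = 1
g(9) = mex{0,1} = 2
So g(9) = 2.
Heap B is a plain Nim heap of size 6, so its Grundy value is 6.
By the Sprague-Grundy theorem, the Grundy value of a sum of independent games is the XOR of the component values.
Combined value = 2 ⊕ 6 = 4.

4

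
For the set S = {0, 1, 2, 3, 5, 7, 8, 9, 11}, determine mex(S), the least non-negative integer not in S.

4

The values 0, 1, 2, 3 are all present; 4 is the first non-negative integer missing from the set.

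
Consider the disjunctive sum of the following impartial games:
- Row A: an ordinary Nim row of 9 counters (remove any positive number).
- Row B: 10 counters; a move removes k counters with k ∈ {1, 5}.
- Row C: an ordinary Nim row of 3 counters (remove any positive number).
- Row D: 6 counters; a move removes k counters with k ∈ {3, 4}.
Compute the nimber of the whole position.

8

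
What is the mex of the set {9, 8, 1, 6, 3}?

0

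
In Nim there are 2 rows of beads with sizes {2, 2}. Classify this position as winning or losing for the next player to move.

Losing position

Nim-sum: 2 XOR 2 = 0.
The nim-sum is 0, so this is a P-position: the player to move is in a losing position under optimal play.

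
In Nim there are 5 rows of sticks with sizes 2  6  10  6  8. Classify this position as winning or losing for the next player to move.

Write each in binary and XOR column by column:
  0010  (2)
  0110  (6)
  1010  (10)
  0110  (6)
  1000  (8)
  ----
  0000  (0)
The nim-sum is 0, so this is a P-position: the player to move is in a losing position under optimal play.

Losing position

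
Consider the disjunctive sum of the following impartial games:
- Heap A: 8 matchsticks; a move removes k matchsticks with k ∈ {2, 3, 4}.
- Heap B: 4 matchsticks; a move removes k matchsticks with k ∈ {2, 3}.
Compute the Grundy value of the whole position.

For heap A, compute g(0), g(1), … with moves {2, 3, 4}:
k:     0  1  2  3  4  5  6  7  8
g(k):  0  0  1  1  2  2  0  0  1
So g(8) = 1.
For heap B, compute g(0), g(1), … with moves {2, 3}:
g(0) = mex{} = 0
g(1) = mex{} = 0
g(2) = mex{0} = 1
g(3) = mex{0} = 1
g(4) = mex{0,1} = 2
So g(4) = 2.
The value of a disjunctive sum is the nim-sum of the parts.
Combined value = 1 XOR 2 = 3.

3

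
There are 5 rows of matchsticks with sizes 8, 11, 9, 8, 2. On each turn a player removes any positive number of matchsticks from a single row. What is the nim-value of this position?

Compute the nim-sum pairwise:
8 ⊕ 11 = 3
3 ⊕ 9 = 10
10 ⊕ 8 = 2
2 ⊕ 2 = 0

0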